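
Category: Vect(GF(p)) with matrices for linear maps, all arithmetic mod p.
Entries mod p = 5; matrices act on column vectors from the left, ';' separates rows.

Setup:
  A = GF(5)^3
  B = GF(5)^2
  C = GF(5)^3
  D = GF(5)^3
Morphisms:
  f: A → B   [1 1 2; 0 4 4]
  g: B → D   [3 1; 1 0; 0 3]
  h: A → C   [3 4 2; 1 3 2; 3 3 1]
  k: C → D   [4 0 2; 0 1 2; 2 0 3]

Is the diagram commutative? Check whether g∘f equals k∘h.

Along f;g (path 1):
  e0=[1,0,0] f→[1,0] g→[3,1,0]
  e1=[0,1,0] f→[1,4] g→[2,1,2]
  e2=[0,0,1] f→[2,4] g→[0,2,2]
  composite₁ = [3 2 0; 1 1 2; 0 2 2]
Along h;k (path 2):
  e0=[1,0,0] h→[3,1,3] k→[3,2,0]
  e1=[0,1,0] h→[4,3,3] k→[2,4,2]
  e2=[0,0,1] h→[2,2,1] k→[0,4,2]
  composite₂ = [3 2 0; 2 4 4; 0 2 2]
Equal? distinct morphisms ✗

Answer: DOES NOT COMMUTE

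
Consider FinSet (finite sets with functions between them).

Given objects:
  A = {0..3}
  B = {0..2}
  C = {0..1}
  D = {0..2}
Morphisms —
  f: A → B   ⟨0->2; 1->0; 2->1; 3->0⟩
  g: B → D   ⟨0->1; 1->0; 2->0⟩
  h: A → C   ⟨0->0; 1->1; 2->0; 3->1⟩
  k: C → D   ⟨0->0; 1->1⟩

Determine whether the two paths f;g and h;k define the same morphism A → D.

Along f;g (path 1):
  0 f→2 g→0
  1 f→0 g→1
  2 f→1 g→0
  3 f→0 g→1
  composite₁ = ⟨0->0; 1->1; 2->0; 3->1⟩
Along h;k (path 2):
  0 h→0 k→0
  1 h→1 k→1
  2 h→0 k→0
  3 h→1 k→1
  composite₂ = ⟨0->0; 1->1; 2->0; 3->1⟩
Equal? equal; square commutes

Answer: COMMUTES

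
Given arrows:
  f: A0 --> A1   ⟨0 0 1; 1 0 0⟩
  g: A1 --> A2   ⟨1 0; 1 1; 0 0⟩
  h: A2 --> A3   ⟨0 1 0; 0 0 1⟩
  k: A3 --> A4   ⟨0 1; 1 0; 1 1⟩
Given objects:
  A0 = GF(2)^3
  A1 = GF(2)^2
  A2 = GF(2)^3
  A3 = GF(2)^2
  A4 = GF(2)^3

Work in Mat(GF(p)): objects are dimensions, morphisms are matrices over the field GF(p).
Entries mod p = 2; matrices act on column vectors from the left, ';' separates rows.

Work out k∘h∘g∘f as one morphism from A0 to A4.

  e0=[1,0,0] f-->[0,1] g-->[0,1,0] h-->[1,0] k-->[0,1,1]
  e1=[0,1,0] f-->[0,0] g-->[0,0,0] h-->[0,0] k-->[0,0,0]
  e2=[0,0,1] f-->[1,0] g-->[1,1,0] h-->[1,0] k-->[0,1,1]
composite: ⟨0 0 0; 1 0 1; 1 0 1⟩

Answer: ⟨0 0 0; 1 0 1; 1 0 1⟩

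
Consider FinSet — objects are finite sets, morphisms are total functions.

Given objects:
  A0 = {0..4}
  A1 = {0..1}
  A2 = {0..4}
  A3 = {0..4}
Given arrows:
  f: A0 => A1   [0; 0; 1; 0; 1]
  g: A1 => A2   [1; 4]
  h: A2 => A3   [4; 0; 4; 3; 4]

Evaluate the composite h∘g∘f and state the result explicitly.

Answer: [0; 0; 4; 0; 4]

Trace:
  0 f=>0 g=>1 h=>0
  1 f=>0 g=>1 h=>0
  2 f=>1 g=>4 h=>4
  3 f=>0 g=>1 h=>0
  4 f=>1 g=>4 h=>4
result: [0; 0; 4; 0; 4]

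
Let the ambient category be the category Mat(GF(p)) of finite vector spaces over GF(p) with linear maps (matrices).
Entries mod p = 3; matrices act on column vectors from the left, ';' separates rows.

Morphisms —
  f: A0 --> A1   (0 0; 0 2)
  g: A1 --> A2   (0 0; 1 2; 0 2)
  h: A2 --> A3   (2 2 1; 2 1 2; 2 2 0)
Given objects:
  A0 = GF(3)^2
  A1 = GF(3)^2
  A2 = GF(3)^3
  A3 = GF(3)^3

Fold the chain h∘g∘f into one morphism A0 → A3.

  e0=(1,0) f-->(0,0) g-->(0,0,0) h-->(0,0,0)
  e1=(0,1) f-->(0,2) g-->(0,1,1) h-->(0,0,2)
⟦path⟧: (0 0; 0 0; 0 2)

Answer: (0 0; 0 0; 0 2)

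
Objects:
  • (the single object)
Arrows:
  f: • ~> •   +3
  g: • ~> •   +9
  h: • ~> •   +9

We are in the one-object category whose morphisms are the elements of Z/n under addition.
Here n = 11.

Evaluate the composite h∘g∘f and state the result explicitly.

  0 +3≡3 +9≡1 +9≡10  (mod 11)
⟦path⟧: +10

Answer: +10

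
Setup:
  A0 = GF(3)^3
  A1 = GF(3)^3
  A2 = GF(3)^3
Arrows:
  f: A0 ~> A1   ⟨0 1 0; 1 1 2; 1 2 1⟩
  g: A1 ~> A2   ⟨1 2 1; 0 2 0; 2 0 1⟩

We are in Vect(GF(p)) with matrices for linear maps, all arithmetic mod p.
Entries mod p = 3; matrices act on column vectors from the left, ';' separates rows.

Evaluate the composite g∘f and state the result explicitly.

Answer: ⟨0 2 2; 2 2 1; 1 1 1⟩

Derivation:
  e0=⟨1,0,0⟩ f~>⟨0,1,1⟩ g~>⟨0,2,1⟩
  e1=⟨0,1,0⟩ f~>⟨1,1,2⟩ g~>⟨2,2,1⟩
  e2=⟨0,0,1⟩ f~>⟨0,2,1⟩ g~>⟨2,1,1⟩
⟦path⟧: ⟨0 2 2; 2 2 1; 1 1 1⟩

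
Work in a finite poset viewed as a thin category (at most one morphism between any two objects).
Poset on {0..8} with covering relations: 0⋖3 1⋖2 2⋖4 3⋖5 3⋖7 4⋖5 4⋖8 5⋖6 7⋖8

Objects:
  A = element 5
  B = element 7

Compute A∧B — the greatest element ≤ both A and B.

{x : x<=A ∧ x<=B} = {0,3}  (A=5, B=7)
  0 <= 3
  3 <= 3
glb = 3

Answer: A∧B = 3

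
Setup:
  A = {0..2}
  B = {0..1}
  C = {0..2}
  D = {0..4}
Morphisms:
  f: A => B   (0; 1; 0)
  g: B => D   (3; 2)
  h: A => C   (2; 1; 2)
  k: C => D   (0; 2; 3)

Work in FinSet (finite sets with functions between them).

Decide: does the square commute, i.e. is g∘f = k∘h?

Path 1 = f;g:
  0 f=>0 g=>3
  1 f=>1 g=>2
  2 f=>0 g=>3
  composite₁ = (3; 2; 3)
Path 2 = h;k:
  0 h=>2 k=>3
  1 h=>1 k=>2
  2 h=>2 k=>3
  composite₂ = (3; 2; 3)
Equal? YES — commutes

Answer: COMMUTES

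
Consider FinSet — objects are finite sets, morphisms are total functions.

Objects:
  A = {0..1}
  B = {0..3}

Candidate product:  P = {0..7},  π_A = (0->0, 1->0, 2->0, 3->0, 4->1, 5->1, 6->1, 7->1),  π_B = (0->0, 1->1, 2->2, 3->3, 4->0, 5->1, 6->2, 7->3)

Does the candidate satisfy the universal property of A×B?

Answer: VALID PRODUCT

Derivation:
|A|·|B| = 2·4 = 8;  |P| = 8
Check the pairing map k ↦ (π_A(k), π_B(k)):
  0 -> (0,0)
  1 -> (0,1)
  2 -> (0,2)
  3 -> (0,3)
  4 -> (1,0)
  5 -> (1,1)
  6 -> (1,2)
  7 -> (1,3)
distinct pairs in image: 8 / 8 needed
  → bijection onto A×B; projections well-typed.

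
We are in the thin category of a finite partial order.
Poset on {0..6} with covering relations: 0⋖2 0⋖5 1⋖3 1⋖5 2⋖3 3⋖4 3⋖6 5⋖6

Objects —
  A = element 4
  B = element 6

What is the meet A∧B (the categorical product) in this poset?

Lower bounds of A=4 and B=6: {0,1,2,3}
  0 ≤ 3
  1 ≤ 3
  2 ≤ 3
  3 ≤ 3
glb = 3

Answer: A∧B = 3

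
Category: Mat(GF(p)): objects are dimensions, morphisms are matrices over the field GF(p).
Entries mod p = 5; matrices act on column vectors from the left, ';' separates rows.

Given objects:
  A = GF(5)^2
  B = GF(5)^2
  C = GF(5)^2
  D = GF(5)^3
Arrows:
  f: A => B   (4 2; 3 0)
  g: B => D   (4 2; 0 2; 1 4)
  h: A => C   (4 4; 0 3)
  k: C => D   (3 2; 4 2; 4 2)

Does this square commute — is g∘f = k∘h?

1) trace f;g:
  e0=(1,0) f=>(4,3) g=>(2,1,1)
  e1=(0,1) f=>(2,0) g=>(3,0,2)
  result₁ = (2 3; 1 0; 1 2)
2) trace h;k:
  e0=(1,0) h=>(4,0) k=>(2,1,1)
  e1=(0,1) h=>(4,3) k=>(3,2,2)
  result₂ = (2 3; 1 2; 1 2)
Equal? NO — does not commute

Answer: DOES NOT COMMUTE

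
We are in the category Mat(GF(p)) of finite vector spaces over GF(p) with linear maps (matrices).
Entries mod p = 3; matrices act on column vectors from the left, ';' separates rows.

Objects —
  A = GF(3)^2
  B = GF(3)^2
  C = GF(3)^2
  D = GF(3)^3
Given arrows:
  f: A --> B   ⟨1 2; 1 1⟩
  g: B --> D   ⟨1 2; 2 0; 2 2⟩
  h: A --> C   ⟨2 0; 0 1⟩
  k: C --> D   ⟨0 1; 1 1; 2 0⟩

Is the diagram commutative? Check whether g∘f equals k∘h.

Along f;g (path 1):
  e0=(1,0) f-->(1,1) g-->(0,2,1)
  e1=(0,1) f-->(2,1) g-->(1,1,0)
  composite₁ = ⟨0 1; 2 1; 1 0⟩
Along h;k (path 2):
  e0=(1,0) h-->(2,0) k-->(0,2,1)
  e1=(0,1) h-->(0,1) k-->(1,1,0)
  composite₂ = ⟨0 1; 2 1; 1 0⟩
Equal? YES — commutes

Answer: COMMUTES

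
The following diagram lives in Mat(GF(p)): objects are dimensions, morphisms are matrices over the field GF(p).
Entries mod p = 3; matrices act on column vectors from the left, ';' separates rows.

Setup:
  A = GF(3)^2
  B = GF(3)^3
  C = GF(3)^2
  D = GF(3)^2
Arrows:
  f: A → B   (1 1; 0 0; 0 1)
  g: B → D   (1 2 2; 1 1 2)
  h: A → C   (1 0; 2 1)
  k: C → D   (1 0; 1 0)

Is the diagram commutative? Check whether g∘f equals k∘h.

1) trace f;g:
  e0=⟨1,0⟩ f→⟨1,0,0⟩ g→⟨1,1⟩
  e1=⟨0,1⟩ f→⟨1,0,1⟩ g→⟨0,0⟩
  ⟦path⟧₁ = (1 0; 1 0)
2) trace h;k:
  e0=⟨1,0⟩ h→⟨1,2⟩ k→⟨1,1⟩
  e1=⟨0,1⟩ h→⟨0,1⟩ k→⟨0,0⟩
  ⟦path⟧₂ = (1 0; 1 0)
Equal? equal; square commutes

Answer: COMMUTES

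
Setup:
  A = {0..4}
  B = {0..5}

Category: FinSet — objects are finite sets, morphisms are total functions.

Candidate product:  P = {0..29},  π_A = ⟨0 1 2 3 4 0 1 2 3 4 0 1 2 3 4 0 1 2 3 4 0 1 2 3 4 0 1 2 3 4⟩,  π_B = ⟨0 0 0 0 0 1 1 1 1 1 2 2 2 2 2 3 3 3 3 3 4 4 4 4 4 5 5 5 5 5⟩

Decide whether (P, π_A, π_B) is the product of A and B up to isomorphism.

Answer: VALID PRODUCT

Trace:
|A|·|B| = 5·6 = 30;  |P| = 30
Check the pairing map k ↦ (π_A(k), π_B(k)):
  0 : (0,0)
  1 : (1,0)
  2 : (2,0)
  3 : (3,0)
  4 : (4,0)
  5 : (0,1)
  6 : (1,1)
  7 : (2,1)
  8 : (3,1)
  9 : (4,1)
  10 : (0,2)
  11 : (1,2)
  12 : (2,2)
  13 : (3,2)
  14 : (4,2)
  15 : (0,3)
  16 : (1,3)
  17 : (2,3)
  18 : (3,3)
  19 : (4,3)
  20 : (0,4)
  21 : (1,4)
  22 : (2,4)
  23 : (3,4)
  24 : (4,4)
  25 : (0,5)
  26 : (1,5)
  27 : (2,5)
  28 : (3,5)
  29 : (4,5)
distinct pairs in image: 30 / 30 needed
  → bijection onto A×B; projections well-typed.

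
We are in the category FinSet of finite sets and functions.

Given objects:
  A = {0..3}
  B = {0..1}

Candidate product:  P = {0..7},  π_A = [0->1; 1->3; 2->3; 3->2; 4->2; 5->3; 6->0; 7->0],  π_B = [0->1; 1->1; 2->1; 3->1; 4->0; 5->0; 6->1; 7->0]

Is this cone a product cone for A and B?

|A|·|B| = 4·2 = 8;  |P| = 8
Check the pairing map k ↦ (π_A(k), π_B(k)):
  0 -> (1,1)
  1 -> (3,1)
  2 -> (3,1)  ✗ repeats pair of k=1
  3 -> (2,1)
  4 -> (2,0)
  5 -> (3,0)
  6 -> (0,1)
  7 -> (0,0)
distinct pairs in image: 7 / 8 needed
  → (3,1) hit at k=1 and k=2

Answer: NOT A VALID PRODUCT — duplicate pair at indices 2,1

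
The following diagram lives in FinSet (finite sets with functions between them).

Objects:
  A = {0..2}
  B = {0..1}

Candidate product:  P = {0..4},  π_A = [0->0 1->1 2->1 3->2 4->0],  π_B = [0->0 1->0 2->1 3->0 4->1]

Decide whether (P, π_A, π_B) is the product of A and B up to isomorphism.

Answer: NOT A VALID PRODUCT — |P|=5 ≠ |A|·|B|=6

Derivation:
|A|·|B| = 3·2 = 6;  |P| = 5
  → cardinalities differ; no bijection possible.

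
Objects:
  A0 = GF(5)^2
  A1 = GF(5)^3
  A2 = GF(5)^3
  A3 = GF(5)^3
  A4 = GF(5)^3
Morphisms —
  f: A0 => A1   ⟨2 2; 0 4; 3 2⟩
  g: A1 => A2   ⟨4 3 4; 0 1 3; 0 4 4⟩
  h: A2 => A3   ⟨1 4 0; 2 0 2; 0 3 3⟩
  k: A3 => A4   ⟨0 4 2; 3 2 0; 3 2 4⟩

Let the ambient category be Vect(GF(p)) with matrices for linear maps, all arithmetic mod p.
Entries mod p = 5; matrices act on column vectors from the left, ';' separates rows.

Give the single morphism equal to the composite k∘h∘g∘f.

Answer: ⟨2 0; 1 2; 3 0⟩

Derivation:
  e0=⟨1,0⟩ f=>⟨2,0,3⟩ g=>⟨0,4,2⟩ h=>⟨1,4,3⟩ k=>⟨2,1,3⟩
  e1=⟨0,1⟩ f=>⟨2,4,2⟩ g=>⟨3,0,4⟩ h=>⟨3,4,2⟩ k=>⟨0,2,0⟩
result: ⟨2 0; 1 2; 3 0⟩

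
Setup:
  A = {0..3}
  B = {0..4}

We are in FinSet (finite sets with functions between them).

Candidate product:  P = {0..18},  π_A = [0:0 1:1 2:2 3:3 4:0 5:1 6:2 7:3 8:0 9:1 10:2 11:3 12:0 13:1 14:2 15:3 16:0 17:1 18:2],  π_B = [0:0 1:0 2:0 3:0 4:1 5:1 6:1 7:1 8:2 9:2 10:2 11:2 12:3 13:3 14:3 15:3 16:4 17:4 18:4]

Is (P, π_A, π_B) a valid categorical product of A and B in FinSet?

|A|·|B| = 4·5 = 20;  |P| = 19
  → cardinalities differ; no bijection possible.

Answer: NOT A VALID PRODUCT — |P|=19 ≠ |A|·|B|=20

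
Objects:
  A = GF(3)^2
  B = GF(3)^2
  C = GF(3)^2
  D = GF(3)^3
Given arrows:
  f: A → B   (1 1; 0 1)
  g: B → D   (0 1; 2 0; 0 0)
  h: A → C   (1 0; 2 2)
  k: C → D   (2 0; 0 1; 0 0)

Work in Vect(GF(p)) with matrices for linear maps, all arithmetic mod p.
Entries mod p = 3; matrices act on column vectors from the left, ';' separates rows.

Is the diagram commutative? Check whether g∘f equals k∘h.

1) trace f;g:
  e0=⟨1,0⟩ f→⟨1,0⟩ g→⟨0,2,0⟩
  e1=⟨0,1⟩ f→⟨1,1⟩ g→⟨1,2,0⟩
  composite₁ = (0 1; 2 2; 0 0)
2) trace h;k:
  e0=⟨1,0⟩ h→⟨1,2⟩ k→⟨2,2,0⟩
  e1=⟨0,1⟩ h→⟨0,2⟩ k→⟨0,2,0⟩
  composite₂ = (2 0; 2 2; 0 0)
Equal? distinct morphisms ✗

Answer: DOES NOT COMMUTE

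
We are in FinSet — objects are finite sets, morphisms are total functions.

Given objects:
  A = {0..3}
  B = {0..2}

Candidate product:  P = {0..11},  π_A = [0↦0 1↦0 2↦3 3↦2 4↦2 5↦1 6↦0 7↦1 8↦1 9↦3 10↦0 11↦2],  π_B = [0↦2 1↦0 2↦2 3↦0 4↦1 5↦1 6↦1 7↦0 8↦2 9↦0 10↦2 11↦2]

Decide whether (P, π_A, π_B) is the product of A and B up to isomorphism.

Answer: NOT A VALID PRODUCT — duplicate pair at indices 10,0

Derivation:
|A|·|B| = 4·3 = 12;  |P| = 12
Check the pairing map k ↦ (π_A(k), π_B(k)):
  0 ↦ (0,2)
  1 ↦ (0,0)
  2 ↦ (3,2)
  3 ↦ (2,0)
  4 ↦ (2,1)
  5 ↦ (1,1)
  6 ↦ (0,1)
  7 ↦ (1,0)
  8 ↦ (1,2)
  9 ↦ (3,0)
  10 ↦ (0,2)  ✗ repeats pair of k=0
  11 ↦ (2,2)
distinct pairs in image: 11 / 12 needed
  → (0,2) hit at k=0 and k=10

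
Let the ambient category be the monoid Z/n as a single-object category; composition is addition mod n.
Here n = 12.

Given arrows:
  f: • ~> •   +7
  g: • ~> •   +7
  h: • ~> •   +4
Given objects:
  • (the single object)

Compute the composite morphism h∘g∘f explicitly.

  0 +7≡7 +7≡2 +4≡6  (mod 12)
⟦path⟧: +6

Answer: +6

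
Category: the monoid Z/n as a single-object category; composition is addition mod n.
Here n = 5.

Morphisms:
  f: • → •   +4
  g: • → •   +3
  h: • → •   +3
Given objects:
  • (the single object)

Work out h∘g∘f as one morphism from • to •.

  0 +4≡4 +3≡2 +3≡0  (mod 5)
⟦path⟧: +0

Answer: +0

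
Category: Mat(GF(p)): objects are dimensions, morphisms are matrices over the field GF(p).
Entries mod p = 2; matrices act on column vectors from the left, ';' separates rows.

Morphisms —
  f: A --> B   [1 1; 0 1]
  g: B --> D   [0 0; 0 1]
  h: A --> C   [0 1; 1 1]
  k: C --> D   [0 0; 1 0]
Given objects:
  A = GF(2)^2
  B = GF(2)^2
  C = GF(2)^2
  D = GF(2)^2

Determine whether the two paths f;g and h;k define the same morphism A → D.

1) trace f;g:
  e0=⟨1,0⟩ f-->⟨1,0⟩ g-->⟨0,0⟩
  e1=⟨0,1⟩ f-->⟨1,1⟩ g-->⟨0,1⟩
  composite₁ = [0 0; 0 1]
2) trace h;k:
  e0=⟨1,0⟩ h-->⟨0,1⟩ k-->⟨0,0⟩
  e1=⟨0,1⟩ h-->⟨1,1⟩ k-->⟨0,1⟩
  composite₂ = [0 0; 0 1]
Equal? YES — commutes

Answer: COMMUTES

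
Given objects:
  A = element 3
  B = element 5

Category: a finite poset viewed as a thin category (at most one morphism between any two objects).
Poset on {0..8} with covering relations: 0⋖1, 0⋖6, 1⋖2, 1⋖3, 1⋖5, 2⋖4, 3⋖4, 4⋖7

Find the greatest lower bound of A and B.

Answer: A∧B = 1

Trace:
Lower bounds of A=3 and B=5: {0,1}
  0 ⊑ 1
  1 ⊑ 1
glb = 1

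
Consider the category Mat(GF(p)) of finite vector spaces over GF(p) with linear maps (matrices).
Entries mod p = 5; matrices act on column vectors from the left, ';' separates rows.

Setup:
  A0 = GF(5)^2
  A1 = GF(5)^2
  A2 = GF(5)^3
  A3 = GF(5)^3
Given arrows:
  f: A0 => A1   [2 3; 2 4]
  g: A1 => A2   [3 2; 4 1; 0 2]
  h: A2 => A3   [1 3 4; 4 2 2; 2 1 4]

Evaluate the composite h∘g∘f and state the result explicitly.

Answer: [1 2; 3 1; 1 2]

Work:
  e0=[1,0] f=>[2,2] g=>[0,0,4] h=>[1,3,1]
  e1=[0,1] f=>[3,4] g=>[2,1,3] h=>[2,1,2]
composite: [1 2; 3 1; 1 2]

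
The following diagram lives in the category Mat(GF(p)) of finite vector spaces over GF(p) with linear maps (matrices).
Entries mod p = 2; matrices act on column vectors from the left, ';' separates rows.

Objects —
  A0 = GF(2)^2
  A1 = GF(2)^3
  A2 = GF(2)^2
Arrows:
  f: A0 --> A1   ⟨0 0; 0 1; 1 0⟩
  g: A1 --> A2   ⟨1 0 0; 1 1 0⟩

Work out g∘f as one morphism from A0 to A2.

  e0=[1,0] f-->[0,0,1] g-->[0,0]
  e1=[0,1] f-->[0,1,0] g-->[0,1]
⟦path⟧: ⟨0 0; 0 1⟩

Answer: ⟨0 0; 0 1⟩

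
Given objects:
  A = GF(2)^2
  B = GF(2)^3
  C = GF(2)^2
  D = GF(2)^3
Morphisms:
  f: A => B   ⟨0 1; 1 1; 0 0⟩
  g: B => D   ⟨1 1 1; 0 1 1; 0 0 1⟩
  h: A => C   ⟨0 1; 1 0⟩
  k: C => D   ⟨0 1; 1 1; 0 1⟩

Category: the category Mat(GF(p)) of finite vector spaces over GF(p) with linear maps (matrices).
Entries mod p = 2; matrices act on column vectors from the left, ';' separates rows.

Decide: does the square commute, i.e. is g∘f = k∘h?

Answer: DOES NOT COMMUTE

Work:
Along f;g (path 1):
  e0=(1,0) f=>(0,1,0) g=>(1,1,0)
  e1=(0,1) f=>(1,1,0) g=>(0,1,0)
  ⟦path⟧₁ = ⟨1 0; 1 1; 0 0⟩
Along h;k (path 2):
  e0=(1,0) h=>(0,1) k=>(1,1,1)
  e1=(0,1) h=>(1,0) k=>(0,1,0)
  ⟦path⟧₂ = ⟨1 0; 1 1; 1 0⟩
Equal? distinct morphisms ✗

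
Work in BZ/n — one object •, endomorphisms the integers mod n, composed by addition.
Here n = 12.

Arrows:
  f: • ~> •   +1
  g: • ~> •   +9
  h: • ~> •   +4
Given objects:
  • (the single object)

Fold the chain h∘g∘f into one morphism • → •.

Answer: +2

Work:
  0 +1≡1 +9≡10 +4≡2  (mod 12)
result: +2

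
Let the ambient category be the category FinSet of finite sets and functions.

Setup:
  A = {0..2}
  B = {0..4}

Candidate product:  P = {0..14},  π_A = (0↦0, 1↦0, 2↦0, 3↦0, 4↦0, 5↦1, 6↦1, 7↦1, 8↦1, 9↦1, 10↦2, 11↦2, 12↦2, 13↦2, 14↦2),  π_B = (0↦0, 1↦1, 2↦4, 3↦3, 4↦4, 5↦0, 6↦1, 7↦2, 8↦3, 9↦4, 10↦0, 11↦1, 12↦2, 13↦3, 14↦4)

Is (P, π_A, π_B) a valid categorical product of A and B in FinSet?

|A|·|B| = 3·5 = 15;  |P| = 15
Check the pairing map k ↦ (π_A(k), π_B(k)):
  0 ↦ (0,0)
  1 ↦ (0,1)
  2 ↦ (0,4)
  3 ↦ (0,3)
  4 ↦ (0,4)  ✗ repeats pair of k=2
  5 ↦ (1,0)
  6 ↦ (1,1)
  7 ↦ (1,2)
  8 ↦ (1,3)
  9 ↦ (1,4)
  10 ↦ (2,0)
  11 ↦ (2,1)
  12 ↦ (2,2)
  13 ↦ (2,3)
  14 ↦ (2,4)
distinct pairs in image: 14 / 15 needed
  → (0,4) hit at k=2 and k=4

Answer: NOT A VALID PRODUCT — duplicate pair at indices 4,2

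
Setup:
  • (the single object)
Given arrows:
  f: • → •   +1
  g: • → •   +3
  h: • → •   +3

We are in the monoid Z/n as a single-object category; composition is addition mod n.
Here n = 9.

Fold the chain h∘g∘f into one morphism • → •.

  0 +1≡1 +3≡4 +3≡7  (mod 9)
composite: +7

Answer: +7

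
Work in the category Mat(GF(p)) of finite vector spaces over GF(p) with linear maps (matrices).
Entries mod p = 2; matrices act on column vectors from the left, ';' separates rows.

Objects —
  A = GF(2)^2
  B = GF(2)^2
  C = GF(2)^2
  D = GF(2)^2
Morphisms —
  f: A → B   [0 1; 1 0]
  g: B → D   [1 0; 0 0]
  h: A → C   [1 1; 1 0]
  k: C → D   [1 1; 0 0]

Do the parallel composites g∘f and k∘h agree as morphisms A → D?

Along f;g (path 1):
  e0=⟨1,0⟩ f→⟨0,1⟩ g→⟨0,0⟩
  e1=⟨0,1⟩ f→⟨1,0⟩ g→⟨1,0⟩
  composite₁ = [0 1; 0 0]
Along h;k (path 2):
  e0=⟨1,0⟩ h→⟨1,1⟩ k→⟨0,0⟩
  e1=⟨0,1⟩ h→⟨1,0⟩ k→⟨1,0⟩
  composite₂ = [0 1; 0 0]
Equal? same morphism ✓

Answer: COMMUTES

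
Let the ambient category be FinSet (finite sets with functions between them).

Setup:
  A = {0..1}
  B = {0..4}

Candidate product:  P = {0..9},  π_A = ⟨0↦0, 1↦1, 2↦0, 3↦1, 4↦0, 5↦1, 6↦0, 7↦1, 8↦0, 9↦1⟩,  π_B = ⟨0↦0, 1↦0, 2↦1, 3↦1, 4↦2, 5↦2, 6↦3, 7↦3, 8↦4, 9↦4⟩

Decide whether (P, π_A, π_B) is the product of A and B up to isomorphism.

|A|·|B| = 2·5 = 10;  |P| = 10
Check the pairing map k ↦ (π_A(k), π_B(k)):
  0 ↦ (0,0)
  1 ↦ (1,0)
  2 ↦ (0,1)
  3 ↦ (1,1)
  4 ↦ (0,2)
  5 ↦ (1,2)
  6 ↦ (0,3)
  7 ↦ (1,3)
  8 ↦ (0,4)
  9 ↦ (1,4)
distinct pairs in image: 10 / 10 needed
  → bijection onto A×B; projections well-typed.

Answer: VALID PRODUCT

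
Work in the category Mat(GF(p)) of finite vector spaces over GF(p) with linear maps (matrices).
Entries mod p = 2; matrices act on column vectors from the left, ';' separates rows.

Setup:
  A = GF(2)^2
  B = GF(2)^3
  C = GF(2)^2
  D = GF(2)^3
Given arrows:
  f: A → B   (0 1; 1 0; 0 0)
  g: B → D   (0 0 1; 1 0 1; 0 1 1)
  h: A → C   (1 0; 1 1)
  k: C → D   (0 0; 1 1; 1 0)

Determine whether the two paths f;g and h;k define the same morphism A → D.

Path 1 = f;g:
  e0=⟨1,0⟩ f→⟨0,1,0⟩ g→⟨0,0,1⟩
  e1=⟨0,1⟩ f→⟨1,0,0⟩ g→⟨0,1,0⟩
  ⟦path⟧₁ = (0 0; 0 1; 1 0)
Path 2 = h;k:
  e0=⟨1,0⟩ h→⟨1,1⟩ k→⟨0,0,1⟩
  e1=⟨0,1⟩ h→⟨0,1⟩ k→⟨0,1,0⟩
  ⟦path⟧₂ = (0 0; 0 1; 1 0)
Equal? same morphism ✓

Answer: COMMUTES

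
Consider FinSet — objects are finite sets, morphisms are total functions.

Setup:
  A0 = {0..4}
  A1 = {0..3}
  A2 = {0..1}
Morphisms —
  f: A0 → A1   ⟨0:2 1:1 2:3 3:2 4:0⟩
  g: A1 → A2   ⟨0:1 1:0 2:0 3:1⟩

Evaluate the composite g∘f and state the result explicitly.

Answer: ⟨0:0 1:0 2:1 3:0 4:1⟩

Work:
  0 f→2 g→0
  1 f→1 g→0
  2 f→3 g→1
  3 f→2 g→0
  4 f→0 g→1
result: ⟨0:0 1:0 2:1 3:0 4:1⟩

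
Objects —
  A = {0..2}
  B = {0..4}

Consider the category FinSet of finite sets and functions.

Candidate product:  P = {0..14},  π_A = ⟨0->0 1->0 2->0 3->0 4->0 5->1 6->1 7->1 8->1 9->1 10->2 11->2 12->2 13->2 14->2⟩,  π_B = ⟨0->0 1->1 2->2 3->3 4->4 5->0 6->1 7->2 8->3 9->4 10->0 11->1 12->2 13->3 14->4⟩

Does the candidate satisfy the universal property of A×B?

Answer: VALID PRODUCT

Work:
|A|·|B| = 3·5 = 15;  |P| = 15
Check the pairing map k ↦ (π_A(k), π_B(k)):
  0 -> (0,0)
  1 -> (0,1)
  2 -> (0,2)
  3 -> (0,3)
  4 -> (0,4)
  5 -> (1,0)
  6 -> (1,1)
  7 -> (1,2)
  8 -> (1,3)
  9 -> (1,4)
  10 -> (2,0)
  11 -> (2,1)
  12 -> (2,2)
  13 -> (2,3)
  14 -> (2,4)
distinct pairs in image: 15 / 15 needed
  → bijection onto A×B; projections well-typed.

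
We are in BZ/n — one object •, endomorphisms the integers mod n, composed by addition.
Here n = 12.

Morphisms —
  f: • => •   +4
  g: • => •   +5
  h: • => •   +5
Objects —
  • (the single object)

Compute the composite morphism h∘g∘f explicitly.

Answer: +2

Derivation:
  0 +4≡4 +5≡9 +5≡2  (mod 12)
composite: +2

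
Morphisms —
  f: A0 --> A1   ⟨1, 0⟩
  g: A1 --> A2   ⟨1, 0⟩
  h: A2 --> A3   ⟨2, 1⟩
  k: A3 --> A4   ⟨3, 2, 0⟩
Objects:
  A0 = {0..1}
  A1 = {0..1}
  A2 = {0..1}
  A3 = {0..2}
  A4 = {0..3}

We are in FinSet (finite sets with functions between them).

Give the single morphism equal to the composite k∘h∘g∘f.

  0 f-->1 g-->0 h-->2 k-->0
  1 f-->0 g-->1 h-->1 k-->2
composite: ⟨0, 2⟩

Answer: ⟨0, 2⟩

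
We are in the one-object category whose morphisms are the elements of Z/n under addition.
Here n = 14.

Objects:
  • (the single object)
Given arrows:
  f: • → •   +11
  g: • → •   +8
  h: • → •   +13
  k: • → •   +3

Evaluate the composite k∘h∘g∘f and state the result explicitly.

Answer: +7

Derivation:
  0 +11≡11 +8≡5 +13≡4 +3≡7  (mod 14)
result: +7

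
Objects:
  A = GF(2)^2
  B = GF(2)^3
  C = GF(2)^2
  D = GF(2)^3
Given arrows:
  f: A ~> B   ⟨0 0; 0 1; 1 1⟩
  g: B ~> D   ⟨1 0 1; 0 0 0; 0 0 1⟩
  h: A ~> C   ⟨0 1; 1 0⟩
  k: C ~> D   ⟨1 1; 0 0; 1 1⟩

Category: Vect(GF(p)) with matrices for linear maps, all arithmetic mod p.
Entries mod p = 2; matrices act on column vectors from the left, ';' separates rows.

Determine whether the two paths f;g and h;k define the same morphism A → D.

Answer: COMMUTES

Derivation:
Path 1 = f;g:
  e0=[1,0] f~>[0,0,1] g~>[1,0,1]
  e1=[0,1] f~>[0,1,1] g~>[1,0,1]
  result₁ = ⟨1 1; 0 0; 1 1⟩
Path 2 = h;k:
  e0=[1,0] h~>[0,1] k~>[1,0,1]
  e1=[0,1] h~>[1,0] k~>[1,0,1]
  result₂ = ⟨1 1; 0 0; 1 1⟩
Equal? equal; square commutes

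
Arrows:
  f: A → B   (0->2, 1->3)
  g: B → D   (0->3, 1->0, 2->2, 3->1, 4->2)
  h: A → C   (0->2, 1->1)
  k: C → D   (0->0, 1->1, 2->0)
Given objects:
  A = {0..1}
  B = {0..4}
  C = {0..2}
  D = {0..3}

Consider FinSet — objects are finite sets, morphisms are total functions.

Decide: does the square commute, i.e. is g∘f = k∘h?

Answer: DOES NOT COMMUTE

Work:
Along f;g (path 1):
  0 f→2 g→2
  1 f→3 g→1
  ⟦path⟧₁ = (0->2, 1->1)
Along h;k (path 2):
  0 h→2 k→0
  1 h→1 k→1
  ⟦path⟧₂ = (0->0, 1->1)
Equal? distinct morphisms ✗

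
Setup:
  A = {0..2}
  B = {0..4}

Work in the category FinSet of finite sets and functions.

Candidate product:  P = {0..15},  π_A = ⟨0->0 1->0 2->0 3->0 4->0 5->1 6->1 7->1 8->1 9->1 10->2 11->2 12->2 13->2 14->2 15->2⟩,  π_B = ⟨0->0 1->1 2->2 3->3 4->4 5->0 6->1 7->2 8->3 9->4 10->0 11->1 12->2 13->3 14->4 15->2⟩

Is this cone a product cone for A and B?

|A|·|B| = 3·5 = 15;  |P| = 16
  → cardinalities differ; no bijection possible.

Answer: NOT A VALID PRODUCT — |P|=16 ≠ |A|·|B|=15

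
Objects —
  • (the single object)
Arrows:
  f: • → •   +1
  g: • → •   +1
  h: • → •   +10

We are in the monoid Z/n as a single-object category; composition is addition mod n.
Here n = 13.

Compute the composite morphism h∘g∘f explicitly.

Answer: +12

Trace:
  0 +1≡1 +1≡2 +10≡12  (mod 13)
result: +12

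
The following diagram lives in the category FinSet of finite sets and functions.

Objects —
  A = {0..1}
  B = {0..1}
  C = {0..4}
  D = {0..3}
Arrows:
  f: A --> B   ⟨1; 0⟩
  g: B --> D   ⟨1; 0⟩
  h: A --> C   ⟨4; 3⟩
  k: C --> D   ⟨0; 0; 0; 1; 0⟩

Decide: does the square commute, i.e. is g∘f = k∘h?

Answer: COMMUTES

Trace:
1) trace f;g:
  0 f-->1 g-->0
  1 f-->0 g-->1
  result₁ = ⟨0; 1⟩
2) trace h;k:
  0 h-->4 k-->0
  1 h-->3 k-->1
  result₂ = ⟨0; 1⟩
Equal? equal; square commutes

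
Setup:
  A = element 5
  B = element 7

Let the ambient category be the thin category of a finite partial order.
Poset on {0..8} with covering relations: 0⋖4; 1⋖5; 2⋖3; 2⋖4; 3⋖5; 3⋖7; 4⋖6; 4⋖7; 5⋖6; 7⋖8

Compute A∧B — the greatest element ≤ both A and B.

Lower bounds of A=5 and B=7: {2,3}
  2 ≤ 3
  3 ≤ 3
glb = 3

Answer: A∧B = 3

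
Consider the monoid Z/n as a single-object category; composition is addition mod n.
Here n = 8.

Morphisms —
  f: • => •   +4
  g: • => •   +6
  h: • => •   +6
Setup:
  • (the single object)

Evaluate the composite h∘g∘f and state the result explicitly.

Answer: +0

Trace:
  0 +4≡4 +6≡2 +6≡0  (mod 8)
result: +0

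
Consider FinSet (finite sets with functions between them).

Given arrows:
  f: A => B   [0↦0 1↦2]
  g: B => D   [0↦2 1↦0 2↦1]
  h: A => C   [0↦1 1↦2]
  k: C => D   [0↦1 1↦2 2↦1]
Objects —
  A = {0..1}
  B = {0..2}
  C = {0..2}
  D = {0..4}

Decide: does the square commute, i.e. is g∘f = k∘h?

Answer: COMMUTES

Derivation:
Path 1 = f;g:
  0 f=>0 g=>2
  1 f=>2 g=>1
  result₁ = [0↦2 1↦1]
Path 2 = h;k:
  0 h=>1 k=>2
  1 h=>2 k=>1
  result₂ = [0↦2 1↦1]
Equal? YES — commutes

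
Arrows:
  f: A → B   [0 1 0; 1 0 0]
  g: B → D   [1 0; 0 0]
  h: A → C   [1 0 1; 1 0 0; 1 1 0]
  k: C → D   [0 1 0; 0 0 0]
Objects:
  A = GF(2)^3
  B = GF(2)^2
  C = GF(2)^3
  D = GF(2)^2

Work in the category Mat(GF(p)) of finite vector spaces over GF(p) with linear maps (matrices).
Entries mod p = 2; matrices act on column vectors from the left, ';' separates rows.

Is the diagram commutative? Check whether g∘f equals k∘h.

Answer: DOES NOT COMMUTE

Derivation:
Along f;g (path 1):
  e0=⟨1,0,0⟩ f→⟨0,1⟩ g→⟨0,0⟩
  e1=⟨0,1,0⟩ f→⟨1,0⟩ g→⟨1,0⟩
  e2=⟨0,0,1⟩ f→⟨0,0⟩ g→⟨0,0⟩
  ⟦path⟧₁ = [0 1 0; 0 0 0]
Along h;k (path 2):
  e0=⟨1,0,0⟩ h→⟨1,1,1⟩ k→⟨1,0⟩
  e1=⟨0,1,0⟩ h→⟨0,0,1⟩ k→⟨0,0⟩
  e2=⟨0,0,1⟩ h→⟨1,0,0⟩ k→⟨0,0⟩
  ⟦path⟧₂ = [1 0 0; 0 0 0]
Equal? differ; not commutative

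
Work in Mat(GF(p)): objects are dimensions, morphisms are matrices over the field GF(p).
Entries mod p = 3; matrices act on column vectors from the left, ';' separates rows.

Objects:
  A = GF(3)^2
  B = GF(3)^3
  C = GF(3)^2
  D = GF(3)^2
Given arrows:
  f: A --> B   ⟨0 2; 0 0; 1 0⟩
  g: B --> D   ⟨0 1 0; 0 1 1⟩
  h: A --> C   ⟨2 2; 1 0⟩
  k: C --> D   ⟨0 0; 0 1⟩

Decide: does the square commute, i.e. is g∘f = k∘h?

Path 1 = f;g:
  e0=⟨1,0⟩ f-->⟨0,0,1⟩ g-->⟨0,1⟩
  e1=⟨0,1⟩ f-->⟨2,0,0⟩ g-->⟨0,0⟩
  result₁ = ⟨0 0; 1 0⟩
Path 2 = h;k:
  e0=⟨1,0⟩ h-->⟨2,1⟩ k-->⟨0,1⟩
  e1=⟨0,1⟩ h-->⟨2,0⟩ k-->⟨0,0⟩
  result₂ = ⟨0 0; 1 0⟩
Equal? equal; square commutes

Answer: COMMUTES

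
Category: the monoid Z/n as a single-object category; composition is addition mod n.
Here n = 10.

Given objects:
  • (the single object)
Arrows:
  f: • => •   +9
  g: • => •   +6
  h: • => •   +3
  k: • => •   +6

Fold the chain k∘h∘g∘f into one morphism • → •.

  0 +9≡9 +6≡5 +3≡8 +6≡4  (mod 10)
composite: +4

Answer: +4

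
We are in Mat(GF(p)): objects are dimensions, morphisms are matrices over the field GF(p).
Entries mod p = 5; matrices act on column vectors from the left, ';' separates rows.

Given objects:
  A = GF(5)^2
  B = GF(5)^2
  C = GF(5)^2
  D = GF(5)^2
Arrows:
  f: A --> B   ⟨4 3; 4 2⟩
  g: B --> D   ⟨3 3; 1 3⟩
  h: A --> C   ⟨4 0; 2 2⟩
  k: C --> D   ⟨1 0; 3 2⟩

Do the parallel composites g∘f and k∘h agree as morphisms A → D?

Along f;g (path 1):
  e0=⟨1,0⟩ f-->⟨4,4⟩ g-->⟨4,1⟩
  e1=⟨0,1⟩ f-->⟨3,2⟩ g-->⟨0,4⟩
  composite₁ = ⟨4 0; 1 4⟩
Along h;k (path 2):
  e0=⟨1,0⟩ h-->⟨4,2⟩ k-->⟨4,1⟩
  e1=⟨0,1⟩ h-->⟨0,2⟩ k-->⟨0,4⟩
  composite₂ = ⟨4 0; 1 4⟩
Equal? same morphism ✓

Answer: COMMUTES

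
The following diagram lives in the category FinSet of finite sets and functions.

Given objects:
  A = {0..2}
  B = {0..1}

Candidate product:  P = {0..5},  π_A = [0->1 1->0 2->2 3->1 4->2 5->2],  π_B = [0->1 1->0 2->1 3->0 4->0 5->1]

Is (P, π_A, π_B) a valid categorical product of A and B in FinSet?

|A|·|B| = 3·2 = 6;  |P| = 6
Check the pairing map k ↦ (π_A(k), π_B(k)):
  0 -> (1,1)
  1 -> (0,0)
  2 -> (2,1)
  3 -> (1,0)
  4 -> (2,0)
  5 -> (2,1)  ✗ repeats pair of k=2
distinct pairs in image: 5 / 6 needed
  → (2,1) hit at k=2 and k=5

Answer: NOT A VALID PRODUCT — duplicate pair at indices 2,5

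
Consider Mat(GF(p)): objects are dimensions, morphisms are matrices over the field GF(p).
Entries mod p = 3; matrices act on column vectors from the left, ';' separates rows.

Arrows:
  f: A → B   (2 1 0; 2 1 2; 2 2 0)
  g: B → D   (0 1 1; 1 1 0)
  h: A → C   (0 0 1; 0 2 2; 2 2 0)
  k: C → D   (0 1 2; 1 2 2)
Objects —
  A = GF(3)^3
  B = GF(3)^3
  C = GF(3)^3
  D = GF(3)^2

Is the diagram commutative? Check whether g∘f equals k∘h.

Answer: COMMUTES

Derivation:
1) trace f;g:
  e0=⟨1,0,0⟩ f→⟨2,2,2⟩ g→⟨1,1⟩
  e1=⟨0,1,0⟩ f→⟨1,1,2⟩ g→⟨0,2⟩
  e2=⟨0,0,1⟩ f→⟨0,2,0⟩ g→⟨2,2⟩
  ⟦path⟧₁ = (1 0 2; 1 2 2)
2) trace h;k:
  e0=⟨1,0,0⟩ h→⟨0,0,2⟩ k→⟨1,1⟩
  e1=⟨0,1,0⟩ h→⟨0,2,2⟩ k→⟨0,2⟩
  e2=⟨0,0,1⟩ h→⟨1,2,0⟩ k→⟨2,2⟩
  ⟦path⟧₂ = (1 0 2; 1 2 2)
Equal? equal; square commutes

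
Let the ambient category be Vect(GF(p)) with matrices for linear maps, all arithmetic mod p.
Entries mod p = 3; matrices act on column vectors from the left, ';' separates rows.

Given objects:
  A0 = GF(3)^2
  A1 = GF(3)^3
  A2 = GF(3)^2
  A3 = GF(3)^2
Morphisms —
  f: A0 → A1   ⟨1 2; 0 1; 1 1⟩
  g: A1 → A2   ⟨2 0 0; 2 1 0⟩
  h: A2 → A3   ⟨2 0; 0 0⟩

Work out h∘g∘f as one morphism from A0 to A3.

  e0=(1,0) f→(1,0,1) g→(2,2) h→(1,0)
  e1=(0,1) f→(2,1,1) g→(1,2) h→(2,0)
⟦path⟧: ⟨1 2; 0 0⟩

Answer: ⟨1 2; 0 0⟩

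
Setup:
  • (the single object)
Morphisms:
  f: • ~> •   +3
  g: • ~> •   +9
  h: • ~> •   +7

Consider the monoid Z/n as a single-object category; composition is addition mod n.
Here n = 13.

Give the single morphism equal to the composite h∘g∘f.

Answer: +6

Work:
  0 +3≡3 +9≡12 +7≡6  (mod 13)
composite: +6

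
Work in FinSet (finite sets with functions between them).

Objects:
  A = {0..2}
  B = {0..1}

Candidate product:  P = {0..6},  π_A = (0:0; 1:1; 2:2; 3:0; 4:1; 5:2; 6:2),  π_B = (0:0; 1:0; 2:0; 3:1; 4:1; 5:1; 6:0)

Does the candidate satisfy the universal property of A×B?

Answer: NOT A VALID PRODUCT — |P|=7 ≠ |A|·|B|=6

Trace:
|A|·|B| = 3·2 = 6;  |P| = 7
  → cardinalities differ; no bijection possible.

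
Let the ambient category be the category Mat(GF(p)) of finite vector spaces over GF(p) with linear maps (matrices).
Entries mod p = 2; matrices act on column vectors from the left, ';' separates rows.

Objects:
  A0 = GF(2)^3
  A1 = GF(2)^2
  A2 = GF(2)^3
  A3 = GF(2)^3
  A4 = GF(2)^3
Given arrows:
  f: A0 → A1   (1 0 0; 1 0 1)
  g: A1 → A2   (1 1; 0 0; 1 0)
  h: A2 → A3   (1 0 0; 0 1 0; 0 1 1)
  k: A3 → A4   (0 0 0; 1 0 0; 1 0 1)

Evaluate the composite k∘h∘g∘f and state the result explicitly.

Answer: (0 0 0; 0 0 1; 1 0 1)

Trace:
  e0=[1,0,0] f→[1,1] g→[0,0,1] h→[0,0,1] k→[0,0,1]
  e1=[0,1,0] f→[0,0] g→[0,0,0] h→[0,0,0] k→[0,0,0]
  e2=[0,0,1] f→[0,1] g→[1,0,0] h→[1,0,0] k→[0,1,1]
result: (0 0 0; 0 0 1; 1 0 1)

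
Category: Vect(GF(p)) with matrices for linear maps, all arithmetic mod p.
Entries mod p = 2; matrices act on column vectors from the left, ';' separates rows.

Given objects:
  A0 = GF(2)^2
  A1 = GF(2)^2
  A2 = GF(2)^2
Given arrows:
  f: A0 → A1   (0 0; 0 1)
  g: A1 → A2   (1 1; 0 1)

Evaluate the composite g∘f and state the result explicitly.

Answer: (0 1; 0 1)

Trace:
  e0=⟨1,0⟩ f→⟨0,0⟩ g→⟨0,0⟩
  e1=⟨0,1⟩ f→⟨0,1⟩ g→⟨1,1⟩
result: (0 1; 0 1)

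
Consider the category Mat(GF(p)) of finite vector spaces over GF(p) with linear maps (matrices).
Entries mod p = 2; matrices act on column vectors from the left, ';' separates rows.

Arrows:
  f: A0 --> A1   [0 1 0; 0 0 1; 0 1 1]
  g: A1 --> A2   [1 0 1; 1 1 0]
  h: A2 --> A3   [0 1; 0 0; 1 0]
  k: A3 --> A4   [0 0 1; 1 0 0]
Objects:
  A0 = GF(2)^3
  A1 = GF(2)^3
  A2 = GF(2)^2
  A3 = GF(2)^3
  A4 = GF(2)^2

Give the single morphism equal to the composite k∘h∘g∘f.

  e0=⟨1,0,0⟩ f-->⟨0,0,0⟩ g-->⟨0,0⟩ h-->⟨0,0,0⟩ k-->⟨0,0⟩
  e1=⟨0,1,0⟩ f-->⟨1,0,1⟩ g-->⟨0,1⟩ h-->⟨1,0,0⟩ k-->⟨0,1⟩
  e2=⟨0,0,1⟩ f-->⟨0,1,1⟩ g-->⟨1,1⟩ h-->⟨1,0,1⟩ k-->⟨1,1⟩
⟦path⟧: [0 0 1; 0 1 1]

Answer: [0 0 1; 0 1 1]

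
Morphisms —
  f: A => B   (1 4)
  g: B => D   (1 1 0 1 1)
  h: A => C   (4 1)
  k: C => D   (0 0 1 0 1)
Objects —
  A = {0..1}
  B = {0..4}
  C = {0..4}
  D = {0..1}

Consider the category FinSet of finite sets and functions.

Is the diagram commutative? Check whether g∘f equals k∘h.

Answer: DOES NOT COMMUTE

Derivation:
Path 1 = f;g:
  0 f=>1 g=>1
  1 f=>4 g=>1
  ⟦path⟧₁ = (1 1)
Path 2 = h;k:
  0 h=>4 k=>1
  1 h=>1 k=>0
  ⟦path⟧₂ = (1 0)
Equal? differ; not commutative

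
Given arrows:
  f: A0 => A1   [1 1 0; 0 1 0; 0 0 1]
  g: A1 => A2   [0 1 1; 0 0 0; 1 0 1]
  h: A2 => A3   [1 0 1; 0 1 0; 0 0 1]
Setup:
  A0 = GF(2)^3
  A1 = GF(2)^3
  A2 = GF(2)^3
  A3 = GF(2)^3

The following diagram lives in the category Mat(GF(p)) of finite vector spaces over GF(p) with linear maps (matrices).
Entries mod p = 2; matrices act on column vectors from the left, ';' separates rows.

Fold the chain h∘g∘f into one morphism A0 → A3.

Answer: [1 0 0; 0 0 0; 1 1 1]

Trace:
  e0=[1,0,0] f=>[1,0,0] g=>[0,0,1] h=>[1,0,1]
  e1=[0,1,0] f=>[1,1,0] g=>[1,0,1] h=>[0,0,1]
  e2=[0,0,1] f=>[0,0,1] g=>[1,0,1] h=>[0,0,1]
⟦path⟧: [1 0 0; 0 0 0; 1 1 1]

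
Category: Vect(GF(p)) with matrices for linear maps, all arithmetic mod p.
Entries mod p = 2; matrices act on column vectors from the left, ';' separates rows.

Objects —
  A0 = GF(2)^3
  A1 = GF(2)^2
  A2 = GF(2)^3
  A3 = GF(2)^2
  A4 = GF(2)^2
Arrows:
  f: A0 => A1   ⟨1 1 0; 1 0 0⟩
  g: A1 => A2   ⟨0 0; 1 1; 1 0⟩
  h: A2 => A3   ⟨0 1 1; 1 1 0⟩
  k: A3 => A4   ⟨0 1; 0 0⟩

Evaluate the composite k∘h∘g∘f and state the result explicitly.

Answer: ⟨0 1 0; 0 0 0⟩

Trace:
  e0=⟨1,0,0⟩ f=>⟨1,1⟩ g=>⟨0,0,1⟩ h=>⟨1,0⟩ k=>⟨0,0⟩
  e1=⟨0,1,0⟩ f=>⟨1,0⟩ g=>⟨0,1,1⟩ h=>⟨0,1⟩ k=>⟨1,0⟩
  e2=⟨0,0,1⟩ f=>⟨0,0⟩ g=>⟨0,0,0⟩ h=>⟨0,0⟩ k=>⟨0,0⟩
composite: ⟨0 1 0; 0 0 0⟩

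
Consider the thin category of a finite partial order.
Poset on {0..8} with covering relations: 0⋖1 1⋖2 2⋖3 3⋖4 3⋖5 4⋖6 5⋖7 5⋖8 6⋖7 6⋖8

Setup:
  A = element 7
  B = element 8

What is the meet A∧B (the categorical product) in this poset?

Answer: NO MEET EXISTS

Work:
{x : x<=A ∧ x<=B} = {0,1,2,3,4,5,6}  (A=7, B=8)
  maximal lower bounds 5 and 6 are incomparable: neither 5<=6 nor 6<=5
→ no greatest lower bound exists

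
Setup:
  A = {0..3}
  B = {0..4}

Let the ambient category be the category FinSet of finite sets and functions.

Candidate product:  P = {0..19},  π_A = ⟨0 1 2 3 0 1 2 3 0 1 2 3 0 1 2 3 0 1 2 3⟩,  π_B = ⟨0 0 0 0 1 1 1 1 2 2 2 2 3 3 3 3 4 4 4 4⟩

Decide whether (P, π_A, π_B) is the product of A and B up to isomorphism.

|A|·|B| = 4·5 = 20;  |P| = 20
Check the pairing map k ↦ (π_A(k), π_B(k)):
  0 -> (0,0)
  1 -> (1,0)
  2 -> (2,0)
  3 -> (3,0)
  4 -> (0,1)
  5 -> (1,1)
  6 -> (2,1)
  7 -> (3,1)
  8 -> (0,2)
  9 -> (1,2)
  10 -> (2,2)
  11 -> (3,2)
  12 -> (0,3)
  13 -> (1,3)
  14 -> (2,3)
  15 -> (3,3)
  16 -> (0,4)
  17 -> (1,4)
  18 -> (2,4)
  19 -> (3,4)
distinct pairs in image: 20 / 20 needed
  → bijection onto A×B; projections well-typed.

Answer: VALID PRODUCT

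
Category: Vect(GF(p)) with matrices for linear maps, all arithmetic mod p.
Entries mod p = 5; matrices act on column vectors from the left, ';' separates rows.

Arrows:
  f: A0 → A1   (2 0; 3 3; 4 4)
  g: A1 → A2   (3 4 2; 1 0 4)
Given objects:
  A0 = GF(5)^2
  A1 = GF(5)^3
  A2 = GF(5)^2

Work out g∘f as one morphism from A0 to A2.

Answer: (1 0; 3 1)

Work:
  e0=(1,0) f→(2,3,4) g→(1,3)
  e1=(0,1) f→(0,3,4) g→(0,1)
result: (1 0; 3 1)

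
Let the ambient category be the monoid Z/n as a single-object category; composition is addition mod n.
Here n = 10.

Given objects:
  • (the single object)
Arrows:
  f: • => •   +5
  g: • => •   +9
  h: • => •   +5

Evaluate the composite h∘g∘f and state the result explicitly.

  0 +5≡5 +9≡4 +5≡9  (mod 10)
⟦path⟧: +9

Answer: +9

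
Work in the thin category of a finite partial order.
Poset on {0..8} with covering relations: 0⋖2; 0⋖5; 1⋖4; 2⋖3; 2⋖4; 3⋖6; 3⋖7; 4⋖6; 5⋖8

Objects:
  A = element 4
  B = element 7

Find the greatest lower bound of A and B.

Answer: A∧B = 2

Derivation:
Common predecessors of 4,7: {0,2}
  0 ≤ 2
  2 ≤ 2
glb = 2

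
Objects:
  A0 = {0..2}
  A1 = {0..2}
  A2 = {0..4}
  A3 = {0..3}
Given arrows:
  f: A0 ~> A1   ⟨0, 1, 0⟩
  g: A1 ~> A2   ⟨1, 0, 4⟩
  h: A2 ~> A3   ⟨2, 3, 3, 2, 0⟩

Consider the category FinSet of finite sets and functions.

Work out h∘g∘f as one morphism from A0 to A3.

  0 f~>0 g~>1 h~>3
  1 f~>1 g~>0 h~>2
  2 f~>0 g~>1 h~>3
composite: ⟨3, 2, 3⟩

Answer: ⟨3, 2, 3⟩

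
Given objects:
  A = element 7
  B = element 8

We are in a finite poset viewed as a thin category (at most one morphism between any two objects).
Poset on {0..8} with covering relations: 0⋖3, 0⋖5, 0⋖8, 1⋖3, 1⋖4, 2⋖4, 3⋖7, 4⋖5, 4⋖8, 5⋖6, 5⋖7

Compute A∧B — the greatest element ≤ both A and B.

Answer: NO MEET EXISTS

Trace:
Lower bounds of A=7 and B=8: {0,1,2,4}
  maximal lower bounds 0 and 4 are incomparable: neither 0<=4 nor 4<=0
→ no greatest lower bound exists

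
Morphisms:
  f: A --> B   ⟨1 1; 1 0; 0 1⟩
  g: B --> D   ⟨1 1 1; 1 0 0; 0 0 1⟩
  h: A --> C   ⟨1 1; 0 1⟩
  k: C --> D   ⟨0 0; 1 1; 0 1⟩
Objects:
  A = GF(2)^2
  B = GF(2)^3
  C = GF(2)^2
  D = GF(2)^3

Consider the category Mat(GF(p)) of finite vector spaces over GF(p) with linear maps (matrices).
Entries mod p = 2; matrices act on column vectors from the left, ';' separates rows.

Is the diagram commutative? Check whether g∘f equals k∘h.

Answer: DOES NOT COMMUTE

Derivation:
1) trace f;g:
  e0=⟨1,0⟩ f-->⟨1,1,0⟩ g-->⟨0,1,0⟩
  e1=⟨0,1⟩ f-->⟨1,0,1⟩ g-->⟨0,1,1⟩
  composite₁ = ⟨0 0; 1 1; 0 1⟩
2) trace h;k:
  e0=⟨1,0⟩ h-->⟨1,0⟩ k-->⟨0,1,0⟩
  e1=⟨0,1⟩ h-->⟨1,1⟩ k-->⟨0,0,1⟩
  composite₂ = ⟨0 0; 1 0; 0 1⟩
Equal? differ; not commutative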